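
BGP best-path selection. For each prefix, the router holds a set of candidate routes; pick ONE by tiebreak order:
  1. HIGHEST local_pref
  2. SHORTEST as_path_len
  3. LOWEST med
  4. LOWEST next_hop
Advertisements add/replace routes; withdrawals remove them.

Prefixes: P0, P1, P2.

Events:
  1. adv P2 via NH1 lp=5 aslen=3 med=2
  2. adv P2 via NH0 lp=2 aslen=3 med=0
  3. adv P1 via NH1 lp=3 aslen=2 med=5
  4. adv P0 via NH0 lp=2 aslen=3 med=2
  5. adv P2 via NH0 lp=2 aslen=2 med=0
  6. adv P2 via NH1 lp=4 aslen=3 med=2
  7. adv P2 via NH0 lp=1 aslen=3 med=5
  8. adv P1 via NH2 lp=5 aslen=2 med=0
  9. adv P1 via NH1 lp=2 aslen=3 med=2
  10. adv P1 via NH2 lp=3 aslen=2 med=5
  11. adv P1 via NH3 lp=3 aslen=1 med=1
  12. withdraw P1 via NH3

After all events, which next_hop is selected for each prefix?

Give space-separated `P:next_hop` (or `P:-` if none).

Answer: P0:NH0 P1:NH2 P2:NH1

Derivation:
Op 1: best P0=- P1=- P2=NH1
Op 2: best P0=- P1=- P2=NH1
Op 3: best P0=- P1=NH1 P2=NH1
Op 4: best P0=NH0 P1=NH1 P2=NH1
Op 5: best P0=NH0 P1=NH1 P2=NH1
Op 6: best P0=NH0 P1=NH1 P2=NH1
Op 7: best P0=NH0 P1=NH1 P2=NH1
Op 8: best P0=NH0 P1=NH2 P2=NH1
Op 9: best P0=NH0 P1=NH2 P2=NH1
Op 10: best P0=NH0 P1=NH2 P2=NH1
Op 11: best P0=NH0 P1=NH3 P2=NH1
Op 12: best P0=NH0 P1=NH2 P2=NH1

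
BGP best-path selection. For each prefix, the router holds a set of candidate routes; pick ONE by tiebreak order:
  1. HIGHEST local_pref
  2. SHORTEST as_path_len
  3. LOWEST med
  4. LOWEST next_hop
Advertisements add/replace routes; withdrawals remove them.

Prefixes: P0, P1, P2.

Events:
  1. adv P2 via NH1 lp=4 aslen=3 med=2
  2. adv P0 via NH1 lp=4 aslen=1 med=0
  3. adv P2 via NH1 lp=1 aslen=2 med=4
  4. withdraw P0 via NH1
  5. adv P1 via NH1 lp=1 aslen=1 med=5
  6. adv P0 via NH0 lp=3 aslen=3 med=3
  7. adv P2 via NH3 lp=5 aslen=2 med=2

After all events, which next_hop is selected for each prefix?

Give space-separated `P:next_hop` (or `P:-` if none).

Answer: P0:NH0 P1:NH1 P2:NH3

Derivation:
Op 1: best P0=- P1=- P2=NH1
Op 2: best P0=NH1 P1=- P2=NH1
Op 3: best P0=NH1 P1=- P2=NH1
Op 4: best P0=- P1=- P2=NH1
Op 5: best P0=- P1=NH1 P2=NH1
Op 6: best P0=NH0 P1=NH1 P2=NH1
Op 7: best P0=NH0 P1=NH1 P2=NH3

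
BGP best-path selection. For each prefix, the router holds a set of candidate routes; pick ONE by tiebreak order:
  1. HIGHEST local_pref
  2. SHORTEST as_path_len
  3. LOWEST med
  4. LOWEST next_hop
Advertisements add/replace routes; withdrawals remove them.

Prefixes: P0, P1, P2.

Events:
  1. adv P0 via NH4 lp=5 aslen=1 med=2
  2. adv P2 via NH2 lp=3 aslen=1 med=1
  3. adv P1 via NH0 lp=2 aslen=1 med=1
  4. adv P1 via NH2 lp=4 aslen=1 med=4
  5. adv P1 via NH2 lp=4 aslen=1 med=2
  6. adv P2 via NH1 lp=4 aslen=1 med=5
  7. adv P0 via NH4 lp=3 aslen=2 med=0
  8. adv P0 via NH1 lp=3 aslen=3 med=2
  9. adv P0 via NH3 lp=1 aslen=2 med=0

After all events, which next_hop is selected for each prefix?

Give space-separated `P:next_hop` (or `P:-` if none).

Answer: P0:NH4 P1:NH2 P2:NH1

Derivation:
Op 1: best P0=NH4 P1=- P2=-
Op 2: best P0=NH4 P1=- P2=NH2
Op 3: best P0=NH4 P1=NH0 P2=NH2
Op 4: best P0=NH4 P1=NH2 P2=NH2
Op 5: best P0=NH4 P1=NH2 P2=NH2
Op 6: best P0=NH4 P1=NH2 P2=NH1
Op 7: best P0=NH4 P1=NH2 P2=NH1
Op 8: best P0=NH4 P1=NH2 P2=NH1
Op 9: best P0=NH4 P1=NH2 P2=NH1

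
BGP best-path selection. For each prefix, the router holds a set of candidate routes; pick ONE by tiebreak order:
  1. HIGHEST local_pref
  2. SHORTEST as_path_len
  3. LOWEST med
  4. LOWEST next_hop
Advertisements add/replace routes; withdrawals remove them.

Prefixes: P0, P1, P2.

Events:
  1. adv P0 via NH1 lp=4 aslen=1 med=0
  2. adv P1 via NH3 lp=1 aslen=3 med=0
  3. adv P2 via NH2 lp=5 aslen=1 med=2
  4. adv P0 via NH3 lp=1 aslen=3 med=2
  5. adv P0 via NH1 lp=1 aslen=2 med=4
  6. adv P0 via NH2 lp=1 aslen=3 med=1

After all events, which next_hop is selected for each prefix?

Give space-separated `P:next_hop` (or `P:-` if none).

Answer: P0:NH1 P1:NH3 P2:NH2

Derivation:
Op 1: best P0=NH1 P1=- P2=-
Op 2: best P0=NH1 P1=NH3 P2=-
Op 3: best P0=NH1 P1=NH3 P2=NH2
Op 4: best P0=NH1 P1=NH3 P2=NH2
Op 5: best P0=NH1 P1=NH3 P2=NH2
Op 6: best P0=NH1 P1=NH3 P2=NH2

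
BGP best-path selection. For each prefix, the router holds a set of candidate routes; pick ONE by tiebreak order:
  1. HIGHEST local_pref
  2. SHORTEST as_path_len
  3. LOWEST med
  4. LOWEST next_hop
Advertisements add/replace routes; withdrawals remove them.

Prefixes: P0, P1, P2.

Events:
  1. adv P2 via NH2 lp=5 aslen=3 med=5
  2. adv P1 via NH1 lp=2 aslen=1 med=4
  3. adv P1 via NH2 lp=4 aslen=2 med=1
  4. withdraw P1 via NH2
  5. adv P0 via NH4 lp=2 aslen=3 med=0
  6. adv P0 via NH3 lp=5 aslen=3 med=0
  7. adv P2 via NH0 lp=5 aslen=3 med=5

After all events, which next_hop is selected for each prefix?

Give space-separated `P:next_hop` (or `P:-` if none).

Op 1: best P0=- P1=- P2=NH2
Op 2: best P0=- P1=NH1 P2=NH2
Op 3: best P0=- P1=NH2 P2=NH2
Op 4: best P0=- P1=NH1 P2=NH2
Op 5: best P0=NH4 P1=NH1 P2=NH2
Op 6: best P0=NH3 P1=NH1 P2=NH2
Op 7: best P0=NH3 P1=NH1 P2=NH0

Answer: P0:NH3 P1:NH1 P2:NH0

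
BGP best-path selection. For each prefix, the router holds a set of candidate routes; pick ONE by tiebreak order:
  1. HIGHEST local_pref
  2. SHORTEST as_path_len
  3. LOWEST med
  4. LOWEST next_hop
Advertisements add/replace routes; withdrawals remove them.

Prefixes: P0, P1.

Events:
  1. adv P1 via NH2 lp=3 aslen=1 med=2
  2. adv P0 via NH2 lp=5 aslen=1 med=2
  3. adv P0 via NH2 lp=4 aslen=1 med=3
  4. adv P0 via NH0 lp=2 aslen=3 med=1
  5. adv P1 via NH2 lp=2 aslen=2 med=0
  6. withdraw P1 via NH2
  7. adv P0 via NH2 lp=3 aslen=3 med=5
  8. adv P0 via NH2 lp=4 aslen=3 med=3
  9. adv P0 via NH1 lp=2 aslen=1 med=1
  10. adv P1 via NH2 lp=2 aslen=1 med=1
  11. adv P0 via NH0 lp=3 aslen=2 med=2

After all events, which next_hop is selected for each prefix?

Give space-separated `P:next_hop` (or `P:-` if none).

Answer: P0:NH2 P1:NH2

Derivation:
Op 1: best P0=- P1=NH2
Op 2: best P0=NH2 P1=NH2
Op 3: best P0=NH2 P1=NH2
Op 4: best P0=NH2 P1=NH2
Op 5: best P0=NH2 P1=NH2
Op 6: best P0=NH2 P1=-
Op 7: best P0=NH2 P1=-
Op 8: best P0=NH2 P1=-
Op 9: best P0=NH2 P1=-
Op 10: best P0=NH2 P1=NH2
Op 11: best P0=NH2 P1=NH2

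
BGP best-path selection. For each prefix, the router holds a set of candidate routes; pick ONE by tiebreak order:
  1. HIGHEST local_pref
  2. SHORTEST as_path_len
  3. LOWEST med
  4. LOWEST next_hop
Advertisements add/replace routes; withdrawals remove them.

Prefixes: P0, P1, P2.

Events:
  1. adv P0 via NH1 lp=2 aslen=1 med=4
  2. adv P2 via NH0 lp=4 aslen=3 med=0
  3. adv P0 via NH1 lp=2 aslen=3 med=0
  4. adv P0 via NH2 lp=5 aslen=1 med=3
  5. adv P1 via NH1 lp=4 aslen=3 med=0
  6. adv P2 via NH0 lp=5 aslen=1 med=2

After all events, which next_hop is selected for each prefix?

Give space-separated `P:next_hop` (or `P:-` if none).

Op 1: best P0=NH1 P1=- P2=-
Op 2: best P0=NH1 P1=- P2=NH0
Op 3: best P0=NH1 P1=- P2=NH0
Op 4: best P0=NH2 P1=- P2=NH0
Op 5: best P0=NH2 P1=NH1 P2=NH0
Op 6: best P0=NH2 P1=NH1 P2=NH0

Answer: P0:NH2 P1:NH1 P2:NH0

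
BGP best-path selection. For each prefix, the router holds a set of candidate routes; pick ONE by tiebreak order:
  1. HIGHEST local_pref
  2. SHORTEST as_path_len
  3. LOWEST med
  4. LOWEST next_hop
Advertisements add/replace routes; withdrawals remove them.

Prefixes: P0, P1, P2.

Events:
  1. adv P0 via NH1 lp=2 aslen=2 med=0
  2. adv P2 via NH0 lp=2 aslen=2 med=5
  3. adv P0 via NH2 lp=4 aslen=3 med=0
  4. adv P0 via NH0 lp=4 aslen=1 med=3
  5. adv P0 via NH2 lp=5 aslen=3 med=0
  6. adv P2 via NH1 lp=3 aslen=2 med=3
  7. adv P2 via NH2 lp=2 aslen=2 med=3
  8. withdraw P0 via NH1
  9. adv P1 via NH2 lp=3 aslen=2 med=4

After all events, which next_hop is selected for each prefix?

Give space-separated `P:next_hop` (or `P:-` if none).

Op 1: best P0=NH1 P1=- P2=-
Op 2: best P0=NH1 P1=- P2=NH0
Op 3: best P0=NH2 P1=- P2=NH0
Op 4: best P0=NH0 P1=- P2=NH0
Op 5: best P0=NH2 P1=- P2=NH0
Op 6: best P0=NH2 P1=- P2=NH1
Op 7: best P0=NH2 P1=- P2=NH1
Op 8: best P0=NH2 P1=- P2=NH1
Op 9: best P0=NH2 P1=NH2 P2=NH1

Answer: P0:NH2 P1:NH2 P2:NH1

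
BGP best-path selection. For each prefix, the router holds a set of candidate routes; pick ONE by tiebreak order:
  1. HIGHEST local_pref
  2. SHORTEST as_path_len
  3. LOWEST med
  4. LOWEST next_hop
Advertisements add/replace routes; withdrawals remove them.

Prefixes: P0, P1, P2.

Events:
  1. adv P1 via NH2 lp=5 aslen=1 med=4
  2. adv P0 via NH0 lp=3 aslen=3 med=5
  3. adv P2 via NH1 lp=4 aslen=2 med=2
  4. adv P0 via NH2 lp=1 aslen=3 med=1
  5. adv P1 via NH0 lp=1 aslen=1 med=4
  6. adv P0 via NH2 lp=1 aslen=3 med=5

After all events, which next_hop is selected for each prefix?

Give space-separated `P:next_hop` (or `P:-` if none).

Answer: P0:NH0 P1:NH2 P2:NH1

Derivation:
Op 1: best P0=- P1=NH2 P2=-
Op 2: best P0=NH0 P1=NH2 P2=-
Op 3: best P0=NH0 P1=NH2 P2=NH1
Op 4: best P0=NH0 P1=NH2 P2=NH1
Op 5: best P0=NH0 P1=NH2 P2=NH1
Op 6: best P0=NH0 P1=NH2 P2=NH1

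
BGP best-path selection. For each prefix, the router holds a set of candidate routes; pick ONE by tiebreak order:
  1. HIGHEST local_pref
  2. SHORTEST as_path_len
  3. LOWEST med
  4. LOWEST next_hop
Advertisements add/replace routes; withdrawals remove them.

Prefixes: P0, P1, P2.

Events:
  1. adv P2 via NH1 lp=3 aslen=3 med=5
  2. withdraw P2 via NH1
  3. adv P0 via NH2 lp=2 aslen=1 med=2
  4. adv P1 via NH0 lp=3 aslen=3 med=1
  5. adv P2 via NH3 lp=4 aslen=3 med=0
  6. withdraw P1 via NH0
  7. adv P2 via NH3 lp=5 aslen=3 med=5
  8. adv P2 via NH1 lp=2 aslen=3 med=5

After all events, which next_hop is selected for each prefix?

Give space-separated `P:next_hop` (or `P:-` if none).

Answer: P0:NH2 P1:- P2:NH3

Derivation:
Op 1: best P0=- P1=- P2=NH1
Op 2: best P0=- P1=- P2=-
Op 3: best P0=NH2 P1=- P2=-
Op 4: best P0=NH2 P1=NH0 P2=-
Op 5: best P0=NH2 P1=NH0 P2=NH3
Op 6: best P0=NH2 P1=- P2=NH3
Op 7: best P0=NH2 P1=- P2=NH3
Op 8: best P0=NH2 P1=- P2=NH3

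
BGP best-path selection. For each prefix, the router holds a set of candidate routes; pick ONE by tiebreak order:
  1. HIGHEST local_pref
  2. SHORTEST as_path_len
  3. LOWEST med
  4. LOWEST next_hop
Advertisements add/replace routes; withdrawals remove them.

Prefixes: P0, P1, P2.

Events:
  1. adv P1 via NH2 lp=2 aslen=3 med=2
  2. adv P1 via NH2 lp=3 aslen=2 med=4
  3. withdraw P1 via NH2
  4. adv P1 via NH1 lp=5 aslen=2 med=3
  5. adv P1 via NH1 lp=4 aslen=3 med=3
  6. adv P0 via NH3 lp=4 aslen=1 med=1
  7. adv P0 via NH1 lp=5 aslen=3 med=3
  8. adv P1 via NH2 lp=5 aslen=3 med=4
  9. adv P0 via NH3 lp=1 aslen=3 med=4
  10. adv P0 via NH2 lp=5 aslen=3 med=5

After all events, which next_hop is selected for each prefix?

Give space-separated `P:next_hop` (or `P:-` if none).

Op 1: best P0=- P1=NH2 P2=-
Op 2: best P0=- P1=NH2 P2=-
Op 3: best P0=- P1=- P2=-
Op 4: best P0=- P1=NH1 P2=-
Op 5: best P0=- P1=NH1 P2=-
Op 6: best P0=NH3 P1=NH1 P2=-
Op 7: best P0=NH1 P1=NH1 P2=-
Op 8: best P0=NH1 P1=NH2 P2=-
Op 9: best P0=NH1 P1=NH2 P2=-
Op 10: best P0=NH1 P1=NH2 P2=-

Answer: P0:NH1 P1:NH2 P2:-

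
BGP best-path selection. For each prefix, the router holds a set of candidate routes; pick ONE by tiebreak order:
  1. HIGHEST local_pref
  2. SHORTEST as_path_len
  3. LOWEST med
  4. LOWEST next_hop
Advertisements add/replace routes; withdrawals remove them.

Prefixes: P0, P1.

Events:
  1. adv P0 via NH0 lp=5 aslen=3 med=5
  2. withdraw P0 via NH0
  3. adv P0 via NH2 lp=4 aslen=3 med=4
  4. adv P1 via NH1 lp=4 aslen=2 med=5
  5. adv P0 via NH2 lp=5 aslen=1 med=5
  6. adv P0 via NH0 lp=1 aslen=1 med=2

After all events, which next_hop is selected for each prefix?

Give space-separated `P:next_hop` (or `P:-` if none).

Answer: P0:NH2 P1:NH1

Derivation:
Op 1: best P0=NH0 P1=-
Op 2: best P0=- P1=-
Op 3: best P0=NH2 P1=-
Op 4: best P0=NH2 P1=NH1
Op 5: best P0=NH2 P1=NH1
Op 6: best P0=NH2 P1=NH1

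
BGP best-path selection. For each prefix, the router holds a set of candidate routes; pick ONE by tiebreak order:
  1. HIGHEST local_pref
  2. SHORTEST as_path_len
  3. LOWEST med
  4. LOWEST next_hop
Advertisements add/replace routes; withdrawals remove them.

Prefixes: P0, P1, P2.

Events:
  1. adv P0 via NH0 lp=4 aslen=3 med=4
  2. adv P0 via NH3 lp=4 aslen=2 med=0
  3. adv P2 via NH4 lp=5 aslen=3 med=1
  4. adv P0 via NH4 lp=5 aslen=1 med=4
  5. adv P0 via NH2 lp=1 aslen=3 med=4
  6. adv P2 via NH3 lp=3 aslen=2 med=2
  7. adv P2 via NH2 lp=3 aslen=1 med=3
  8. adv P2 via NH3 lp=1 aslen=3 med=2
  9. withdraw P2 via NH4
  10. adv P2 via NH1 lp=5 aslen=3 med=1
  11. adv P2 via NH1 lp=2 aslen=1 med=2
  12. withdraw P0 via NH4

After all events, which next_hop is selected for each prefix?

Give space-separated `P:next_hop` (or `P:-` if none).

Answer: P0:NH3 P1:- P2:NH2

Derivation:
Op 1: best P0=NH0 P1=- P2=-
Op 2: best P0=NH3 P1=- P2=-
Op 3: best P0=NH3 P1=- P2=NH4
Op 4: best P0=NH4 P1=- P2=NH4
Op 5: best P0=NH4 P1=- P2=NH4
Op 6: best P0=NH4 P1=- P2=NH4
Op 7: best P0=NH4 P1=- P2=NH4
Op 8: best P0=NH4 P1=- P2=NH4
Op 9: best P0=NH4 P1=- P2=NH2
Op 10: best P0=NH4 P1=- P2=NH1
Op 11: best P0=NH4 P1=- P2=NH2
Op 12: best P0=NH3 P1=- P2=NH2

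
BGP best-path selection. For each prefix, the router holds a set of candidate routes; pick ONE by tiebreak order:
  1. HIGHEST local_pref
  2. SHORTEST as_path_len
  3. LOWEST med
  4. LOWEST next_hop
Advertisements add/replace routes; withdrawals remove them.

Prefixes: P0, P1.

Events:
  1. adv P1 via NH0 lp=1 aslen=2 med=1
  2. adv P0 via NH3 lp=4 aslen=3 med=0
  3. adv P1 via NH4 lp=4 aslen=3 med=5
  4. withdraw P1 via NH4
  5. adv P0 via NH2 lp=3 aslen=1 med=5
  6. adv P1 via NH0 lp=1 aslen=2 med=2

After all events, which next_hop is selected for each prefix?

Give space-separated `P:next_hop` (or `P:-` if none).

Op 1: best P0=- P1=NH0
Op 2: best P0=NH3 P1=NH0
Op 3: best P0=NH3 P1=NH4
Op 4: best P0=NH3 P1=NH0
Op 5: best P0=NH3 P1=NH0
Op 6: best P0=NH3 P1=NH0

Answer: P0:NH3 P1:NH0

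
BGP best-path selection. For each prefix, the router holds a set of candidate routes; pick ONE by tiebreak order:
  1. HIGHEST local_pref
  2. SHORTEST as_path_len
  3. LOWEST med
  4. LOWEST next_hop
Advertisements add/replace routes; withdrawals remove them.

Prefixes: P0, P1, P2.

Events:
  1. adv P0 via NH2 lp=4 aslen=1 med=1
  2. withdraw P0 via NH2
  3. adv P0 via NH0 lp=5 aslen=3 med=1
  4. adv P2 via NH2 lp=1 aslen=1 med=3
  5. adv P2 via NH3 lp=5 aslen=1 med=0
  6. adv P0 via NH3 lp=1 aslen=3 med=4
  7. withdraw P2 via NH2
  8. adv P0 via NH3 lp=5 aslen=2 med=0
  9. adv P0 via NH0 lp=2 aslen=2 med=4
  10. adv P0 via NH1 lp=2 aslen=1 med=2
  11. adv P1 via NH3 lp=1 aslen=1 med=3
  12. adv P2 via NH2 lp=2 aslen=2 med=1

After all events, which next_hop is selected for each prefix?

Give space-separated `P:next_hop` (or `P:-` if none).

Op 1: best P0=NH2 P1=- P2=-
Op 2: best P0=- P1=- P2=-
Op 3: best P0=NH0 P1=- P2=-
Op 4: best P0=NH0 P1=- P2=NH2
Op 5: best P0=NH0 P1=- P2=NH3
Op 6: best P0=NH0 P1=- P2=NH3
Op 7: best P0=NH0 P1=- P2=NH3
Op 8: best P0=NH3 P1=- P2=NH3
Op 9: best P0=NH3 P1=- P2=NH3
Op 10: best P0=NH3 P1=- P2=NH3
Op 11: best P0=NH3 P1=NH3 P2=NH3
Op 12: best P0=NH3 P1=NH3 P2=NH3

Answer: P0:NH3 P1:NH3 P2:NH3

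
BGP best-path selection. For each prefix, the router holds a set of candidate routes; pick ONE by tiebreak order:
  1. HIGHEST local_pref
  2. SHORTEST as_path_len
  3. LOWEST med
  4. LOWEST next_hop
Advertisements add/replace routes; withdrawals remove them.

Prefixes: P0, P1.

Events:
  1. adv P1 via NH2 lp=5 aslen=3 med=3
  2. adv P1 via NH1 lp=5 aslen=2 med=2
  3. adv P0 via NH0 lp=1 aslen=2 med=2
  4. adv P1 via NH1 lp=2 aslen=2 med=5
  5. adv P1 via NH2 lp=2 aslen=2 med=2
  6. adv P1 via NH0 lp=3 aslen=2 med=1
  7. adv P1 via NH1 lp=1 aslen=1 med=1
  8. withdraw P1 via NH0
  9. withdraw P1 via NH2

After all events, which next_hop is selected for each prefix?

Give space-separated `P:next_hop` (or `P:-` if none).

Op 1: best P0=- P1=NH2
Op 2: best P0=- P1=NH1
Op 3: best P0=NH0 P1=NH1
Op 4: best P0=NH0 P1=NH2
Op 5: best P0=NH0 P1=NH2
Op 6: best P0=NH0 P1=NH0
Op 7: best P0=NH0 P1=NH0
Op 8: best P0=NH0 P1=NH2
Op 9: best P0=NH0 P1=NH1

Answer: P0:NH0 P1:NH1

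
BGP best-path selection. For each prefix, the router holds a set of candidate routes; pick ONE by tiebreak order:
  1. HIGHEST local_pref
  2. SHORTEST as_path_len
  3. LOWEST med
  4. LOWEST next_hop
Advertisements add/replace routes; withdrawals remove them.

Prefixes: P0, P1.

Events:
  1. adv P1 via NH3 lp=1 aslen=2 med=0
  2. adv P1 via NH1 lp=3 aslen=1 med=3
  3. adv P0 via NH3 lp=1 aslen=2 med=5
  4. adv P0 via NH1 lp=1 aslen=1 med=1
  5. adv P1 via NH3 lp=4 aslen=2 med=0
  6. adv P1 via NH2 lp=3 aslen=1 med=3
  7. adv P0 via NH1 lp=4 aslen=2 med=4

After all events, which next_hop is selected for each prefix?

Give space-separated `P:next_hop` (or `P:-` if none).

Answer: P0:NH1 P1:NH3

Derivation:
Op 1: best P0=- P1=NH3
Op 2: best P0=- P1=NH1
Op 3: best P0=NH3 P1=NH1
Op 4: best P0=NH1 P1=NH1
Op 5: best P0=NH1 P1=NH3
Op 6: best P0=NH1 P1=NH3
Op 7: best P0=NH1 P1=NH3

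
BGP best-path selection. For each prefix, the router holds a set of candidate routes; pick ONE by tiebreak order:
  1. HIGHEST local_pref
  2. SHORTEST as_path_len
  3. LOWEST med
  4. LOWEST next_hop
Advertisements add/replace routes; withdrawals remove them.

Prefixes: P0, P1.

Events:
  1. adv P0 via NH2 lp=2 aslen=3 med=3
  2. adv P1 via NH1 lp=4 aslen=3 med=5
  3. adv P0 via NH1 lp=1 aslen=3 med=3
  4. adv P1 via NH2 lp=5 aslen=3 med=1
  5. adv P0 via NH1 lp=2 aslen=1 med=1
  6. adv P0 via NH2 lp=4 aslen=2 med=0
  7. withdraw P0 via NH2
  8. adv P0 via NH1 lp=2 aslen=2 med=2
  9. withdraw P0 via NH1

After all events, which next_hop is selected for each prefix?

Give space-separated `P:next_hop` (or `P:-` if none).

Op 1: best P0=NH2 P1=-
Op 2: best P0=NH2 P1=NH1
Op 3: best P0=NH2 P1=NH1
Op 4: best P0=NH2 P1=NH2
Op 5: best P0=NH1 P1=NH2
Op 6: best P0=NH2 P1=NH2
Op 7: best P0=NH1 P1=NH2
Op 8: best P0=NH1 P1=NH2
Op 9: best P0=- P1=NH2

Answer: P0:- P1:NH2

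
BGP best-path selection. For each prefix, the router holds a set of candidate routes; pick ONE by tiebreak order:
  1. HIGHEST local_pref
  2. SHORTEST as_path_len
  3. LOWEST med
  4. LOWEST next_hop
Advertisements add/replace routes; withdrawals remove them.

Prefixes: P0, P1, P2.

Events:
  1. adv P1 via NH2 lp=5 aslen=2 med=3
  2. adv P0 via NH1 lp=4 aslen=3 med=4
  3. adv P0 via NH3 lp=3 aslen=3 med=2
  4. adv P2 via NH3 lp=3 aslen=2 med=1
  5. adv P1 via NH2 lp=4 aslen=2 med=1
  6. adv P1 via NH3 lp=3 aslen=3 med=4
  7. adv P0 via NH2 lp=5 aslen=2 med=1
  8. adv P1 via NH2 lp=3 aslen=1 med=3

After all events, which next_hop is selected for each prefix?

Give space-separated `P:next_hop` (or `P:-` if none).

Answer: P0:NH2 P1:NH2 P2:NH3

Derivation:
Op 1: best P0=- P1=NH2 P2=-
Op 2: best P0=NH1 P1=NH2 P2=-
Op 3: best P0=NH1 P1=NH2 P2=-
Op 4: best P0=NH1 P1=NH2 P2=NH3
Op 5: best P0=NH1 P1=NH2 P2=NH3
Op 6: best P0=NH1 P1=NH2 P2=NH3
Op 7: best P0=NH2 P1=NH2 P2=NH3
Op 8: best P0=NH2 P1=NH2 P2=NH3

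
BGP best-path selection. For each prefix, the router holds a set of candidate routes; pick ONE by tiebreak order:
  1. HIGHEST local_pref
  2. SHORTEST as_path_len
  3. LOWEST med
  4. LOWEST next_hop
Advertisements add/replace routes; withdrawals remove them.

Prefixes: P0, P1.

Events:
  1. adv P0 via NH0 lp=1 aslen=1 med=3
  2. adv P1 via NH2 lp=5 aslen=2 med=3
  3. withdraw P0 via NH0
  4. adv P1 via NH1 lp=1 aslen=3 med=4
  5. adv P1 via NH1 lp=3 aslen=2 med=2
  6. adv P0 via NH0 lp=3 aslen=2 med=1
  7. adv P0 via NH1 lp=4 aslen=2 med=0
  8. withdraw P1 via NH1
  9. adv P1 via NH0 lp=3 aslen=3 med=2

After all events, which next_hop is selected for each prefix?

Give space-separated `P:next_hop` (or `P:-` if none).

Op 1: best P0=NH0 P1=-
Op 2: best P0=NH0 P1=NH2
Op 3: best P0=- P1=NH2
Op 4: best P0=- P1=NH2
Op 5: best P0=- P1=NH2
Op 6: best P0=NH0 P1=NH2
Op 7: best P0=NH1 P1=NH2
Op 8: best P0=NH1 P1=NH2
Op 9: best P0=NH1 P1=NH2

Answer: P0:NH1 P1:NH2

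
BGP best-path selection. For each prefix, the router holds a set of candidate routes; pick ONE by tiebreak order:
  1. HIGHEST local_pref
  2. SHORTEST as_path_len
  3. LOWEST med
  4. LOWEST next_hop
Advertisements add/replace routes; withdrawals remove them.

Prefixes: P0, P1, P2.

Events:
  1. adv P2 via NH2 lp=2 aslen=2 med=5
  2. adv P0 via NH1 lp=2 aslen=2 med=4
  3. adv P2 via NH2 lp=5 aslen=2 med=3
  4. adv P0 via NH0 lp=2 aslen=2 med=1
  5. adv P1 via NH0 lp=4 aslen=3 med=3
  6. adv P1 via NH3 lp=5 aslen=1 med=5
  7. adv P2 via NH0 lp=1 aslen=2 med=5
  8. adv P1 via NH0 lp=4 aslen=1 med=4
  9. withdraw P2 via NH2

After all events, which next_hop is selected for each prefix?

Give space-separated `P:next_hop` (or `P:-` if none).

Answer: P0:NH0 P1:NH3 P2:NH0

Derivation:
Op 1: best P0=- P1=- P2=NH2
Op 2: best P0=NH1 P1=- P2=NH2
Op 3: best P0=NH1 P1=- P2=NH2
Op 4: best P0=NH0 P1=- P2=NH2
Op 5: best P0=NH0 P1=NH0 P2=NH2
Op 6: best P0=NH0 P1=NH3 P2=NH2
Op 7: best P0=NH0 P1=NH3 P2=NH2
Op 8: best P0=NH0 P1=NH3 P2=NH2
Op 9: best P0=NH0 P1=NH3 P2=NH0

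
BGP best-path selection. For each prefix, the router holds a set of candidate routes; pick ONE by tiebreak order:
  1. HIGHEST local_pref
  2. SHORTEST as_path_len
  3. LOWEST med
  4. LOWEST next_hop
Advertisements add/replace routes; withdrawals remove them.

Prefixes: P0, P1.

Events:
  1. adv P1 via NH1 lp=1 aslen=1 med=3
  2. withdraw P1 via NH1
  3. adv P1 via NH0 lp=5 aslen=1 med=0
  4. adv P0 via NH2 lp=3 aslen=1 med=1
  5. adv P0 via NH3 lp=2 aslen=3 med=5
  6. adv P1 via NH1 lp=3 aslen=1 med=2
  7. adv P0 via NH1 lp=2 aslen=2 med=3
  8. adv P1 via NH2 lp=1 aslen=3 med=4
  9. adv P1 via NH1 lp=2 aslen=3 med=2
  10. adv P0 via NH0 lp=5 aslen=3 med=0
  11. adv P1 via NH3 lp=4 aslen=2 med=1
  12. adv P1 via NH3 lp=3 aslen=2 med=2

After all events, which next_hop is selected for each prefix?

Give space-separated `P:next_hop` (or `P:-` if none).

Op 1: best P0=- P1=NH1
Op 2: best P0=- P1=-
Op 3: best P0=- P1=NH0
Op 4: best P0=NH2 P1=NH0
Op 5: best P0=NH2 P1=NH0
Op 6: best P0=NH2 P1=NH0
Op 7: best P0=NH2 P1=NH0
Op 8: best P0=NH2 P1=NH0
Op 9: best P0=NH2 P1=NH0
Op 10: best P0=NH0 P1=NH0
Op 11: best P0=NH0 P1=NH0
Op 12: best P0=NH0 P1=NH0

Answer: P0:NH0 P1:NH0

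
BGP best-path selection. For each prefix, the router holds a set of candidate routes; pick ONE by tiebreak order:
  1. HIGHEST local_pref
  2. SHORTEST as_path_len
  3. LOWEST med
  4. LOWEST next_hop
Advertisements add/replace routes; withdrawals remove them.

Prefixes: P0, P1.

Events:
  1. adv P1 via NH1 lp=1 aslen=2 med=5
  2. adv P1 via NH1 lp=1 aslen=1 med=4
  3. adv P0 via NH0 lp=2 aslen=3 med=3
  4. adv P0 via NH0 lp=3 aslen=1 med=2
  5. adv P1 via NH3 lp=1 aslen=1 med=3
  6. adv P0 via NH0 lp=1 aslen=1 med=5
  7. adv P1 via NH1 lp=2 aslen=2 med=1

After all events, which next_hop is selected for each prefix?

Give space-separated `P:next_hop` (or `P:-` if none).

Answer: P0:NH0 P1:NH1

Derivation:
Op 1: best P0=- P1=NH1
Op 2: best P0=- P1=NH1
Op 3: best P0=NH0 P1=NH1
Op 4: best P0=NH0 P1=NH1
Op 5: best P0=NH0 P1=NH3
Op 6: best P0=NH0 P1=NH3
Op 7: best P0=NH0 P1=NH1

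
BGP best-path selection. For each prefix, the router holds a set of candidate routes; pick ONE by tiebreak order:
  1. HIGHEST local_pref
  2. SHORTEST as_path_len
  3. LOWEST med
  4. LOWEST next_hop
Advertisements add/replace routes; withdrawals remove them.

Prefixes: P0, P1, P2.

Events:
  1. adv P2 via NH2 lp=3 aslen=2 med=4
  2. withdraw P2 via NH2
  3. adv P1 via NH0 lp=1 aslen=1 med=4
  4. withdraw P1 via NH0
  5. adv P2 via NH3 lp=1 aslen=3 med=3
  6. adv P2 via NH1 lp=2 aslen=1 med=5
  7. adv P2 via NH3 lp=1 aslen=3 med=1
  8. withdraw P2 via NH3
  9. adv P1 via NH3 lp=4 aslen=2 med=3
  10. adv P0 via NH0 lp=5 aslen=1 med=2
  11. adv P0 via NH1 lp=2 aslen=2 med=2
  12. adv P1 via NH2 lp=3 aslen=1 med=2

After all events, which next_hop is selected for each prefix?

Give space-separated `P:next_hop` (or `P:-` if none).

Op 1: best P0=- P1=- P2=NH2
Op 2: best P0=- P1=- P2=-
Op 3: best P0=- P1=NH0 P2=-
Op 4: best P0=- P1=- P2=-
Op 5: best P0=- P1=- P2=NH3
Op 6: best P0=- P1=- P2=NH1
Op 7: best P0=- P1=- P2=NH1
Op 8: best P0=- P1=- P2=NH1
Op 9: best P0=- P1=NH3 P2=NH1
Op 10: best P0=NH0 P1=NH3 P2=NH1
Op 11: best P0=NH0 P1=NH3 P2=NH1
Op 12: best P0=NH0 P1=NH3 P2=NH1

Answer: P0:NH0 P1:NH3 P2:NH1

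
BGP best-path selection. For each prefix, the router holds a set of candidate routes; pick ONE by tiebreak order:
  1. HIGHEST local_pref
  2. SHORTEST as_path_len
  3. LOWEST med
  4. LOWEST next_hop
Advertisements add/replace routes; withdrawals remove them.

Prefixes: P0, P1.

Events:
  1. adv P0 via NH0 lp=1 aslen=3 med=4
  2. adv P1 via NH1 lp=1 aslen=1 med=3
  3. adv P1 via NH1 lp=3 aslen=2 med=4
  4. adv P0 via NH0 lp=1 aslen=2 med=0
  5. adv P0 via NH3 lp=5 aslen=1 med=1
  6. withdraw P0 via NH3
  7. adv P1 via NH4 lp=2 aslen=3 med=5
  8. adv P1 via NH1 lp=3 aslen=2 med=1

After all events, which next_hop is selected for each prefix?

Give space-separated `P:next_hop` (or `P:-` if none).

Answer: P0:NH0 P1:NH1

Derivation:
Op 1: best P0=NH0 P1=-
Op 2: best P0=NH0 P1=NH1
Op 3: best P0=NH0 P1=NH1
Op 4: best P0=NH0 P1=NH1
Op 5: best P0=NH3 P1=NH1
Op 6: best P0=NH0 P1=NH1
Op 7: best P0=NH0 P1=NH1
Op 8: best P0=NH0 P1=NH1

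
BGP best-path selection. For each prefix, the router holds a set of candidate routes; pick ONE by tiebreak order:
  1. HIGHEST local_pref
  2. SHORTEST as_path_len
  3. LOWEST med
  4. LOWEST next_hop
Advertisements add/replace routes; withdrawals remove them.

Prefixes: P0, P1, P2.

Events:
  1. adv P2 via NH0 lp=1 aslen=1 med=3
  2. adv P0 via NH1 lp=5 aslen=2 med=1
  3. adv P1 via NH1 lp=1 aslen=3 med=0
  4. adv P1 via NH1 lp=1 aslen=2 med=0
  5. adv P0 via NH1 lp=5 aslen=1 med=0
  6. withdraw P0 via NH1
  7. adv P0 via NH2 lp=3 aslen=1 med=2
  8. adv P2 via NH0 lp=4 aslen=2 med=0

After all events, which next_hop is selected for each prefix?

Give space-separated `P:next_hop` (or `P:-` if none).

Op 1: best P0=- P1=- P2=NH0
Op 2: best P0=NH1 P1=- P2=NH0
Op 3: best P0=NH1 P1=NH1 P2=NH0
Op 4: best P0=NH1 P1=NH1 P2=NH0
Op 5: best P0=NH1 P1=NH1 P2=NH0
Op 6: best P0=- P1=NH1 P2=NH0
Op 7: best P0=NH2 P1=NH1 P2=NH0
Op 8: best P0=NH2 P1=NH1 P2=NH0

Answer: P0:NH2 P1:NH1 P2:NH0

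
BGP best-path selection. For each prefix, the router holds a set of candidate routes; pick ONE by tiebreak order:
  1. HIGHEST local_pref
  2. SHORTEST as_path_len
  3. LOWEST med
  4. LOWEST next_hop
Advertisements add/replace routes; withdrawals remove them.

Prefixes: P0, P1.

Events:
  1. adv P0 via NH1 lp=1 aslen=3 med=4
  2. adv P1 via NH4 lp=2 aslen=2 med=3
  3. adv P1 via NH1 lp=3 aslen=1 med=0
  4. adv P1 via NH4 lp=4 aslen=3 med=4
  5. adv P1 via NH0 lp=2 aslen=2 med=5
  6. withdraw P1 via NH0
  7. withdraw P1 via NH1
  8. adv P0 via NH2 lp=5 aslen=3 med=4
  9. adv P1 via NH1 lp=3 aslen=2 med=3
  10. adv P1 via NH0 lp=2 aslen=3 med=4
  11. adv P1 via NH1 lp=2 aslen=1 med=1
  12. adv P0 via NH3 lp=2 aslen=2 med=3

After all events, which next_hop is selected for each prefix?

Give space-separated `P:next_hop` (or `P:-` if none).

Op 1: best P0=NH1 P1=-
Op 2: best P0=NH1 P1=NH4
Op 3: best P0=NH1 P1=NH1
Op 4: best P0=NH1 P1=NH4
Op 5: best P0=NH1 P1=NH4
Op 6: best P0=NH1 P1=NH4
Op 7: best P0=NH1 P1=NH4
Op 8: best P0=NH2 P1=NH4
Op 9: best P0=NH2 P1=NH4
Op 10: best P0=NH2 P1=NH4
Op 11: best P0=NH2 P1=NH4
Op 12: best P0=NH2 P1=NH4

Answer: P0:NH2 P1:NH4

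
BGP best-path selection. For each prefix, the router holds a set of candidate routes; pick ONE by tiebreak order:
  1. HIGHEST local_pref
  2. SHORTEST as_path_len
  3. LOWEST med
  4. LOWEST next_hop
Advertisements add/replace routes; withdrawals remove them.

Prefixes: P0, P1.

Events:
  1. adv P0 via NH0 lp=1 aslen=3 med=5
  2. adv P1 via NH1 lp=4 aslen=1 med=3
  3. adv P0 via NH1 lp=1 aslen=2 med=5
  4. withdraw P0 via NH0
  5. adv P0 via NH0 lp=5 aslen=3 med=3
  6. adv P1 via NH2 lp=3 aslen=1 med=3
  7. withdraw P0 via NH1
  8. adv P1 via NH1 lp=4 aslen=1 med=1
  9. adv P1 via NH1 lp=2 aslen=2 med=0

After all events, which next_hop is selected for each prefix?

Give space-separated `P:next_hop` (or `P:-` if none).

Answer: P0:NH0 P1:NH2

Derivation:
Op 1: best P0=NH0 P1=-
Op 2: best P0=NH0 P1=NH1
Op 3: best P0=NH1 P1=NH1
Op 4: best P0=NH1 P1=NH1
Op 5: best P0=NH0 P1=NH1
Op 6: best P0=NH0 P1=NH1
Op 7: best P0=NH0 P1=NH1
Op 8: best P0=NH0 P1=NH1
Op 9: best P0=NH0 P1=NH2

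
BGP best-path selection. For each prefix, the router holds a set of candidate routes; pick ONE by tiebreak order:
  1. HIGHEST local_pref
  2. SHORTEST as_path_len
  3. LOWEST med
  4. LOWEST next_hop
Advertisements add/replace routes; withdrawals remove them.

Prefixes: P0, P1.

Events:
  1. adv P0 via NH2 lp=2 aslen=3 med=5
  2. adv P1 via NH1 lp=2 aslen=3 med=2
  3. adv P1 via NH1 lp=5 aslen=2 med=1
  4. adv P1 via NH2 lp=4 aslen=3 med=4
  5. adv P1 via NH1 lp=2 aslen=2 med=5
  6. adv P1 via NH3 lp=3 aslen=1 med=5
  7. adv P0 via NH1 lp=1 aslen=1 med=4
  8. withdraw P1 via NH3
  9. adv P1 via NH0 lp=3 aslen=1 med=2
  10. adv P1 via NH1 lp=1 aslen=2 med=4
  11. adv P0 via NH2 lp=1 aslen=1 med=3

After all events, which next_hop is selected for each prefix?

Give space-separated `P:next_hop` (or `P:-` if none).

Answer: P0:NH2 P1:NH2

Derivation:
Op 1: best P0=NH2 P1=-
Op 2: best P0=NH2 P1=NH1
Op 3: best P0=NH2 P1=NH1
Op 4: best P0=NH2 P1=NH1
Op 5: best P0=NH2 P1=NH2
Op 6: best P0=NH2 P1=NH2
Op 7: best P0=NH2 P1=NH2
Op 8: best P0=NH2 P1=NH2
Op 9: best P0=NH2 P1=NH2
Op 10: best P0=NH2 P1=NH2
Op 11: best P0=NH2 P1=NH2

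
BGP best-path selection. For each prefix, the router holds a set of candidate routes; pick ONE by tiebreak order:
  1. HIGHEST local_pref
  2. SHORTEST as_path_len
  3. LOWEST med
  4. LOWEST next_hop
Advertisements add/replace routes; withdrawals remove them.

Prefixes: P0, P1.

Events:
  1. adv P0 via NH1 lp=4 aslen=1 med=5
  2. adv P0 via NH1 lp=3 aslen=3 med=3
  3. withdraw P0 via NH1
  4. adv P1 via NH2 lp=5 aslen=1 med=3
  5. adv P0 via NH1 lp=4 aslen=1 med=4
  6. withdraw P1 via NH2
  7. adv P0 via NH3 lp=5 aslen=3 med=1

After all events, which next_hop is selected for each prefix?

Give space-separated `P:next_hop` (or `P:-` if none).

Answer: P0:NH3 P1:-

Derivation:
Op 1: best P0=NH1 P1=-
Op 2: best P0=NH1 P1=-
Op 3: best P0=- P1=-
Op 4: best P0=- P1=NH2
Op 5: best P0=NH1 P1=NH2
Op 6: best P0=NH1 P1=-
Op 7: best P0=NH3 P1=-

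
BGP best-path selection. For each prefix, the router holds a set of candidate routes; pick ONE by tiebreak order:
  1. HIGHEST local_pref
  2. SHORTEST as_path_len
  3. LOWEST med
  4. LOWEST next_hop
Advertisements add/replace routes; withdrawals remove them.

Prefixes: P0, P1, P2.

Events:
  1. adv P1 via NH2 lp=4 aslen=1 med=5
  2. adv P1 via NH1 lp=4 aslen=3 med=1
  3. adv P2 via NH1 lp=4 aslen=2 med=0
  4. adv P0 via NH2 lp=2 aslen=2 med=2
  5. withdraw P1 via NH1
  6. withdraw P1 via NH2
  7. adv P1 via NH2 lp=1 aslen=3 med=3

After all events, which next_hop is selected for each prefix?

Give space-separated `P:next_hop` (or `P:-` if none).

Answer: P0:NH2 P1:NH2 P2:NH1

Derivation:
Op 1: best P0=- P1=NH2 P2=-
Op 2: best P0=- P1=NH2 P2=-
Op 3: best P0=- P1=NH2 P2=NH1
Op 4: best P0=NH2 P1=NH2 P2=NH1
Op 5: best P0=NH2 P1=NH2 P2=NH1
Op 6: best P0=NH2 P1=- P2=NH1
Op 7: best P0=NH2 P1=NH2 P2=NH1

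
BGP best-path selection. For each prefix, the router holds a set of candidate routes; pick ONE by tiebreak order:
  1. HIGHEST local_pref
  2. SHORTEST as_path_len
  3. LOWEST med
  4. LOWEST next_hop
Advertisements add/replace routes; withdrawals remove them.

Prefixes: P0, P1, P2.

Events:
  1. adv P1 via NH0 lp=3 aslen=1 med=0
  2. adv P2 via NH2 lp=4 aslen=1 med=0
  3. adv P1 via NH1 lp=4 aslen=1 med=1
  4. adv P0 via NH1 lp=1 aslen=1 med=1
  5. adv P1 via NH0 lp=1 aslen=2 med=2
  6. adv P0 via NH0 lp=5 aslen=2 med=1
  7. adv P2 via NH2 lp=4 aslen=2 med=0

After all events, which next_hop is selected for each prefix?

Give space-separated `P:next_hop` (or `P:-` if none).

Answer: P0:NH0 P1:NH1 P2:NH2

Derivation:
Op 1: best P0=- P1=NH0 P2=-
Op 2: best P0=- P1=NH0 P2=NH2
Op 3: best P0=- P1=NH1 P2=NH2
Op 4: best P0=NH1 P1=NH1 P2=NH2
Op 5: best P0=NH1 P1=NH1 P2=NH2
Op 6: best P0=NH0 P1=NH1 P2=NH2
Op 7: best P0=NH0 P1=NH1 P2=NH2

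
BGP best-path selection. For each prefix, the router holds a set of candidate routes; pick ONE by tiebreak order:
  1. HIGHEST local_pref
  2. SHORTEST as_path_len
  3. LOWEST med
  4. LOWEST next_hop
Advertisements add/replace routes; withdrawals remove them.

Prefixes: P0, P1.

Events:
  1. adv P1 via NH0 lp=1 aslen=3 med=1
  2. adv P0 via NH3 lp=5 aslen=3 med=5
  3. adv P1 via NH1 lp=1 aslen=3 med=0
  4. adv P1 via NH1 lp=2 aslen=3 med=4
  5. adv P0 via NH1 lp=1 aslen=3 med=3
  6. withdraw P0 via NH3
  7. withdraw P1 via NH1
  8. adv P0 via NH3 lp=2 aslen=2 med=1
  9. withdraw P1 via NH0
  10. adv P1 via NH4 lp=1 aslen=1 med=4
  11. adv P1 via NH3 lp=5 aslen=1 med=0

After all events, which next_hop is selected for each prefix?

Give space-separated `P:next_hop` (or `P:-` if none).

Op 1: best P0=- P1=NH0
Op 2: best P0=NH3 P1=NH0
Op 3: best P0=NH3 P1=NH1
Op 4: best P0=NH3 P1=NH1
Op 5: best P0=NH3 P1=NH1
Op 6: best P0=NH1 P1=NH1
Op 7: best P0=NH1 P1=NH0
Op 8: best P0=NH3 P1=NH0
Op 9: best P0=NH3 P1=-
Op 10: best P0=NH3 P1=NH4
Op 11: best P0=NH3 P1=NH3

Answer: P0:NH3 P1:NH3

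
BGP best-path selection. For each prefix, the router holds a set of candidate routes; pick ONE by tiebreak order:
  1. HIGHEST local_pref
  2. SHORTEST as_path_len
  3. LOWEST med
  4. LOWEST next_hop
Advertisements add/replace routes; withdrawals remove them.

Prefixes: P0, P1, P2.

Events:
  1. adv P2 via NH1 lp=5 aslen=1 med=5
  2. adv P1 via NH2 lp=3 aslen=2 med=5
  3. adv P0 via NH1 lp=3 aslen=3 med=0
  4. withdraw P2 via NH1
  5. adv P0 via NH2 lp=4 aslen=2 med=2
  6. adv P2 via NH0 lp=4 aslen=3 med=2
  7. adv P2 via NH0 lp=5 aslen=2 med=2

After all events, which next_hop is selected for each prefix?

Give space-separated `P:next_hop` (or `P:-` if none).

Op 1: best P0=- P1=- P2=NH1
Op 2: best P0=- P1=NH2 P2=NH1
Op 3: best P0=NH1 P1=NH2 P2=NH1
Op 4: best P0=NH1 P1=NH2 P2=-
Op 5: best P0=NH2 P1=NH2 P2=-
Op 6: best P0=NH2 P1=NH2 P2=NH0
Op 7: best P0=NH2 P1=NH2 P2=NH0

Answer: P0:NH2 P1:NH2 P2:NH0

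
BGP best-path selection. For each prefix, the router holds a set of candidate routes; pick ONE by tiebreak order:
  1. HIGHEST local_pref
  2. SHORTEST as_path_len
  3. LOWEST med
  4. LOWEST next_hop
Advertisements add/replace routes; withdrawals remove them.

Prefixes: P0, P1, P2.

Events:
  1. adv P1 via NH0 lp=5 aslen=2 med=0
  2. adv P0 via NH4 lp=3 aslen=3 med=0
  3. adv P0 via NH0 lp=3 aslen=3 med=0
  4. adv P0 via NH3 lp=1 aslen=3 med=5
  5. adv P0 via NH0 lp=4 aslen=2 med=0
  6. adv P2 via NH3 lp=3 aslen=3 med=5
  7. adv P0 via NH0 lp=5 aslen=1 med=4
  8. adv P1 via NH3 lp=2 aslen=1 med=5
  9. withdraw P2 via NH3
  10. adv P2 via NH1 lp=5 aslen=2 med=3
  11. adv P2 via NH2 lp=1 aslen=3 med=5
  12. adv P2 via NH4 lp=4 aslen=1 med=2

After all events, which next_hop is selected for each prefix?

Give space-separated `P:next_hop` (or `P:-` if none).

Op 1: best P0=- P1=NH0 P2=-
Op 2: best P0=NH4 P1=NH0 P2=-
Op 3: best P0=NH0 P1=NH0 P2=-
Op 4: best P0=NH0 P1=NH0 P2=-
Op 5: best P0=NH0 P1=NH0 P2=-
Op 6: best P0=NH0 P1=NH0 P2=NH3
Op 7: best P0=NH0 P1=NH0 P2=NH3
Op 8: best P0=NH0 P1=NH0 P2=NH3
Op 9: best P0=NH0 P1=NH0 P2=-
Op 10: best P0=NH0 P1=NH0 P2=NH1
Op 11: best P0=NH0 P1=NH0 P2=NH1
Op 12: best P0=NH0 P1=NH0 P2=NH1

Answer: P0:NH0 P1:NH0 P2:NH1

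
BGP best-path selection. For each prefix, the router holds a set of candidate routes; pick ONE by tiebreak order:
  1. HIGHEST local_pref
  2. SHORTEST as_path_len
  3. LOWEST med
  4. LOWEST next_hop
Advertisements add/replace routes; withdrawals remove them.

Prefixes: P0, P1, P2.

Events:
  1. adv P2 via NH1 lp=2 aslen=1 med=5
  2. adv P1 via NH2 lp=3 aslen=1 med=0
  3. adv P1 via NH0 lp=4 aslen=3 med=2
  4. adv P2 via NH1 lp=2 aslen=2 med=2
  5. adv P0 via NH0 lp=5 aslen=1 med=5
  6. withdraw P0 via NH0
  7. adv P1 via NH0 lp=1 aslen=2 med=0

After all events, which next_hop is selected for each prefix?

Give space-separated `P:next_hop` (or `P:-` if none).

Answer: P0:- P1:NH2 P2:NH1

Derivation:
Op 1: best P0=- P1=- P2=NH1
Op 2: best P0=- P1=NH2 P2=NH1
Op 3: best P0=- P1=NH0 P2=NH1
Op 4: best P0=- P1=NH0 P2=NH1
Op 5: best P0=NH0 P1=NH0 P2=NH1
Op 6: best P0=- P1=NH0 P2=NH1
Op 7: best P0=- P1=NH2 P2=NH1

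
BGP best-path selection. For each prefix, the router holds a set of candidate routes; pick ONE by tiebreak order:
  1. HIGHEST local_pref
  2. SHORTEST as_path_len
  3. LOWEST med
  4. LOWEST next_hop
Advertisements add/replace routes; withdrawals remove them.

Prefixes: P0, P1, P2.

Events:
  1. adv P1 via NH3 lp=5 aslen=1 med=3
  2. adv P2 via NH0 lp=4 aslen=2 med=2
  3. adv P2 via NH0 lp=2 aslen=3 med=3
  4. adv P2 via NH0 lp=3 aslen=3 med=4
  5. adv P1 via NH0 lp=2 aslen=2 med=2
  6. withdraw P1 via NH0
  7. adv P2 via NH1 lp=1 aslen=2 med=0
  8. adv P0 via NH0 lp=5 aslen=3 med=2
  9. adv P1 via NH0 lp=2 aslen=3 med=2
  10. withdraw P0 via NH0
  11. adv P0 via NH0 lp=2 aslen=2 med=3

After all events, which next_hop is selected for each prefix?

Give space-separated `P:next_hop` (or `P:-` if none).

Answer: P0:NH0 P1:NH3 P2:NH0

Derivation:
Op 1: best P0=- P1=NH3 P2=-
Op 2: best P0=- P1=NH3 P2=NH0
Op 3: best P0=- P1=NH3 P2=NH0
Op 4: best P0=- P1=NH3 P2=NH0
Op 5: best P0=- P1=NH3 P2=NH0
Op 6: best P0=- P1=NH3 P2=NH0
Op 7: best P0=- P1=NH3 P2=NH0
Op 8: best P0=NH0 P1=NH3 P2=NH0
Op 9: best P0=NH0 P1=NH3 P2=NH0
Op 10: best P0=- P1=NH3 P2=NH0
Op 11: best P0=NH0 P1=NH3 P2=NH0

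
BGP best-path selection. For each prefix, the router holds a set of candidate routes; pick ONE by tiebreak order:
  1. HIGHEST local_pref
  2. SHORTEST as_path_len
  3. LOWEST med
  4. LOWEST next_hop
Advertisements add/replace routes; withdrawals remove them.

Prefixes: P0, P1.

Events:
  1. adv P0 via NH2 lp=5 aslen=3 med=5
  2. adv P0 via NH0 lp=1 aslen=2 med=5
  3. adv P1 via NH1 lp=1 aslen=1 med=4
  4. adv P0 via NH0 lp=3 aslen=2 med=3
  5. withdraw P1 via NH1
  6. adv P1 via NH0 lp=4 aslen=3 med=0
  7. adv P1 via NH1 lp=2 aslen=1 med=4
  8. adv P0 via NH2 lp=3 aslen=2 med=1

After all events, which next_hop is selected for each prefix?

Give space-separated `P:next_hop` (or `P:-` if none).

Op 1: best P0=NH2 P1=-
Op 2: best P0=NH2 P1=-
Op 3: best P0=NH2 P1=NH1
Op 4: best P0=NH2 P1=NH1
Op 5: best P0=NH2 P1=-
Op 6: best P0=NH2 P1=NH0
Op 7: best P0=NH2 P1=NH0
Op 8: best P0=NH2 P1=NH0

Answer: P0:NH2 P1:NH0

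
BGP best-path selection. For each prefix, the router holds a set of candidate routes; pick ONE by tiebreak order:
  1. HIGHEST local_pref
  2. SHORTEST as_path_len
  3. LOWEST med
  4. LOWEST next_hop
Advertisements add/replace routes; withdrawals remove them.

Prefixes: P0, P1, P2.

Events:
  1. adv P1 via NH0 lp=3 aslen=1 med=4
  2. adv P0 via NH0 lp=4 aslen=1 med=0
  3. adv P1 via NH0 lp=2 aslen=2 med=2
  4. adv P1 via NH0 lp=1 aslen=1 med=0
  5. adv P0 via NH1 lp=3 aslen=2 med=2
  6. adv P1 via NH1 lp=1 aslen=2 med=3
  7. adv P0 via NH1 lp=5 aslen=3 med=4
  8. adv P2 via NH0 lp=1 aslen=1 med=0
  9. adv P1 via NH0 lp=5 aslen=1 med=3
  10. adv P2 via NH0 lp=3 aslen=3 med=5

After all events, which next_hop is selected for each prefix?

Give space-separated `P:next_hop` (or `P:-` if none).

Op 1: best P0=- P1=NH0 P2=-
Op 2: best P0=NH0 P1=NH0 P2=-
Op 3: best P0=NH0 P1=NH0 P2=-
Op 4: best P0=NH0 P1=NH0 P2=-
Op 5: best P0=NH0 P1=NH0 P2=-
Op 6: best P0=NH0 P1=NH0 P2=-
Op 7: best P0=NH1 P1=NH0 P2=-
Op 8: best P0=NH1 P1=NH0 P2=NH0
Op 9: best P0=NH1 P1=NH0 P2=NH0
Op 10: best P0=NH1 P1=NH0 P2=NH0

Answer: P0:NH1 P1:NH0 P2:NH0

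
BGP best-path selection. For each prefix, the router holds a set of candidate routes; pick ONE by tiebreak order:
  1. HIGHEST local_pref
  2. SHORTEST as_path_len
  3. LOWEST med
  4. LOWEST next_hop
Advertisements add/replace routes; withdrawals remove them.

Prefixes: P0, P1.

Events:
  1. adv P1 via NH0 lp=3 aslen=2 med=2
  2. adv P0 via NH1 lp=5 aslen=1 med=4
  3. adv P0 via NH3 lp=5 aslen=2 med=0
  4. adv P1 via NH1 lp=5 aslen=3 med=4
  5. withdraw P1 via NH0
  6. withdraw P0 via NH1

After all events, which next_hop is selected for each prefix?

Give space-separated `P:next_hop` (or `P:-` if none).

Op 1: best P0=- P1=NH0
Op 2: best P0=NH1 P1=NH0
Op 3: best P0=NH1 P1=NH0
Op 4: best P0=NH1 P1=NH1
Op 5: best P0=NH1 P1=NH1
Op 6: best P0=NH3 P1=NH1

Answer: P0:NH3 P1:NH1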